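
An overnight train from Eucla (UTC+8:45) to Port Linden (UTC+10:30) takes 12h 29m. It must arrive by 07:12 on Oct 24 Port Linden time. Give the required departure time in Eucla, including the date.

Target arrival in UTC: 07:12 − 10:30 = 20:42 on Oct 23.
Subtract 12 hours and 29 minutes → departure 08:13 UTC on Oct 23.
Eucla is UTC+8:45: 08:13 + 8:45 = 16:58 on Oct 23.

16:58 on October 23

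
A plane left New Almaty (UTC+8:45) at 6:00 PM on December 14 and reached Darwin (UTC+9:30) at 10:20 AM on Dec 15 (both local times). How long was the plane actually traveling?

15 hours 35 minutes

Darwin is 0:45 ahead of New Almaty.
Clock-face elapsed time (ignoring zones) is 16 hours 20 minutes.
Actual elapsed = 16 hours 20 minutes − 0:45 = 15 hours 35 minutes.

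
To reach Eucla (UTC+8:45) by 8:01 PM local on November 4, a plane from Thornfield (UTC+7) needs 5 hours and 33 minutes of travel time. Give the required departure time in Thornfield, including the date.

12:43 PM on Nov 4

Target arrival in UTC: 8:01 PM − 8:45 = 11:16 AM on Nov 4.
Subtract 5 hours 33 minutes → departure 5:43 AM UTC on Nov 4.
Thornfield is UTC+7:00: 5:43 AM + 7:00 = 12:43 PM on Nov 4.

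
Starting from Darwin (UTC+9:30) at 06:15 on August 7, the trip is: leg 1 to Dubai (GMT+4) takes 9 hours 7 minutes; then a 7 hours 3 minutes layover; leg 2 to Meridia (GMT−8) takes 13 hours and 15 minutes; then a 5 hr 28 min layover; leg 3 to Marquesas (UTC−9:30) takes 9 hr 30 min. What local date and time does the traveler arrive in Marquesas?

07:38 on August 8

Convert departure to UTC: 06:15 − 9:30 = 20:45 UTC on Aug 6.
Add 9 hours 7 minutes leg 1 → 05:52 UTC (Aug 7).
Add 7 hours and 3 minutes layover in Dubai → 12:55 UTC.
Add 13 hours 15 minutes leg 2 → 02:10 UTC (Aug 8).
Add 5 hours 28 minutes layover in Meridia → 07:38 UTC.
Add 9 hours and 30 minutes leg 3 → 17:08 UTC.
Marquesas is UTC−9:30, so local arrival = 17:08 − 9:30 = 07:38 on Aug 8.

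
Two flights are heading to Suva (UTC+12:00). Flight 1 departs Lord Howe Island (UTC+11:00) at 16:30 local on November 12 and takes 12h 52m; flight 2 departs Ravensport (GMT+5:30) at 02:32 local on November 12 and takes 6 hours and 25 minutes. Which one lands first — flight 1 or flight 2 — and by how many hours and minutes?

the second, by 14 hours 55 minutes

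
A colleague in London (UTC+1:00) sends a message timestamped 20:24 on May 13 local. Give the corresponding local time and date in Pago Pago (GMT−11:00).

08:24 on May 13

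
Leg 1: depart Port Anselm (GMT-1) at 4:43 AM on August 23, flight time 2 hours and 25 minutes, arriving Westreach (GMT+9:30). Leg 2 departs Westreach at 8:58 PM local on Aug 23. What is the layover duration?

3 hours 20 minutes

Convert departure to UTC: 4:43 AM + 1:00 = 5:43 AM UTC on Aug 23.
Add 2 hours and 25 minutes flight time → 8:08 AM UTC.
Westreach is UTC+9:30, so local arrival = 8:08 AM + 9:30 = 5:38 PM on Aug 23.
Layover = 8:58 PM − 5:38 PM = 3 hours 20 minutes.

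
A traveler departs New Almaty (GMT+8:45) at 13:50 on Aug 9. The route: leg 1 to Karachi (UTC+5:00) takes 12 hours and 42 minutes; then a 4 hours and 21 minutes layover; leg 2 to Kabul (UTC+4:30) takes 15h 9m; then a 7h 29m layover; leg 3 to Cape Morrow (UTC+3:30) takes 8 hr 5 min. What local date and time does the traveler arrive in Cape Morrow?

Convert departure to UTC: 13:50 − 8:45 = 05:05 UTC on Aug 9.
Add 12 hours 42 minutes leg 1 → 17:47 UTC.
Add 4 hours and 21 minutes layover in Karachi → 22:08 UTC.
Add 15 hours 9 minutes leg 2 → 13:17 UTC (Aug 10).
Add 7 hours 29 minutes layover in Kabul → 20:46 UTC.
Add 8 hours and 5 minutes leg 3 → 04:51 UTC (Aug 11).
Cape Morrow is UTC+3:30, so local arrival = 04:51 + 3:30 = 08:21 on Aug 11.

08:21 on Aug 11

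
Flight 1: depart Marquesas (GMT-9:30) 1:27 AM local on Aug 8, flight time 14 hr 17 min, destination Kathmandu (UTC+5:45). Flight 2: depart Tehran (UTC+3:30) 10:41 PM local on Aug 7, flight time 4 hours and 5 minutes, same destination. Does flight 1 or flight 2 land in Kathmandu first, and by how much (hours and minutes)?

the second, by 25 hours 58 minutes

Flight 1 in UTC: 1:27 AM + 9:30 = 10:57 AM on Aug 8.
+14 hours 17 minutes → arrive 1:14 AM UTC on Aug 9.
Flight 2 in UTC: 10:41 PM − 3:30 = 7:11 PM on Aug 7.
+4 hours 5 minutes → arrive 11:16 PM UTC on Aug 7.
Flight 2 lands earlier by 25 hours 58 minutes.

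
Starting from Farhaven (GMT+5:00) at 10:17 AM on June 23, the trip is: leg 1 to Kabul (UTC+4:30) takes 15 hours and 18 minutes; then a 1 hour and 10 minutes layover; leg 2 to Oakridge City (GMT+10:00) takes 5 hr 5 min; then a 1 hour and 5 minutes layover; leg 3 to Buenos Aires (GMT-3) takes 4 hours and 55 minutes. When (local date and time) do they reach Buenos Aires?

Convert departure to UTC: 10:17 AM − 5:00 = 5:17 AM UTC on Jun 23.
Add 15 hours and 18 minutes leg 1 → 8:35 PM UTC.
Add 1 hour 10 minutes layover in Kabul → 9:45 PM UTC.
Add 5 hours and 5 minutes leg 2 → 2:50 AM UTC (Jun 24).
Add 1 hour 5 minutes layover in Oakridge City → 3:55 AM UTC.
Add 4 hours 55 minutes leg 3 → 8:50 AM UTC.
Buenos Aires is UTC−3:00, so local arrival = 8:50 AM − 3:00 = 5:50 AM on Jun 24.

5:50 AM on Jun 24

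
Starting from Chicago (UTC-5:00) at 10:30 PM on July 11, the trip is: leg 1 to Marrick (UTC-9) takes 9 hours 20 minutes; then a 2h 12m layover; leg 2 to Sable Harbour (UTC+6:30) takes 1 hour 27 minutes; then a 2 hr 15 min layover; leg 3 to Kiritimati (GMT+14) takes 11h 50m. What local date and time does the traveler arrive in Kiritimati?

Convert departure to UTC: 10:30 PM + 5:00 = 3:30 AM UTC on Jul 12.
Add 9 hours and 20 minutes leg 1 → 12:50 PM UTC.
Add 2 hours and 12 minutes layover in Marrick → 3:02 PM UTC.
Add 1 hour 27 minutes leg 2 → 4:29 PM UTC.
Add 2 hours and 15 minutes layover in Sable Harbour → 6:44 PM UTC.
Add 11 hours 50 minutes leg 3 → 6:34 AM UTC (Jul 13).
Kiritimati is UTC+14:00, so local arrival = 6:34 AM + 14:00 = 8:34 PM on Jul 13.

8:34 PM on July 13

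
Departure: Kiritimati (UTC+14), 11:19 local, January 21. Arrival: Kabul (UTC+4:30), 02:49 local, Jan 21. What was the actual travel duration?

Departure in UTC: 11:19 − 14:00 = 21:19 on Jan 20.
Arrival in UTC: 02:49 − 4:30 = 22:19 on Jan 20.
Elapsed = 22:19 − 21:19 = 1 hour.

1 hour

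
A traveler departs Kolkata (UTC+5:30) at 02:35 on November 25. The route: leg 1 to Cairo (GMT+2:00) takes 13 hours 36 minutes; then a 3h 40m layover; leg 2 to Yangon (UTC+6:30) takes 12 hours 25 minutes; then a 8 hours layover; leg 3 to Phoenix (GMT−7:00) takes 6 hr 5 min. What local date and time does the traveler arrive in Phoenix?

09:51 on November 26

Convert departure to UTC: 02:35 − 5:30 = 21:05 UTC on Nov 24.
Add 13 hours and 36 minutes leg 1 → 10:41 UTC (Nov 25).
Add 3 hours and 40 minutes layover in Cairo → 14:21 UTC.
Add 12 hours 25 minutes leg 2 → 02:46 UTC (Nov 26).
Add 8 hours layover in Yangon → 10:46 UTC.
Add 6 hours 5 minutes leg 3 → 16:51 UTC.
Phoenix is UTC−7:00, so local arrival = 16:51 − 7:00 = 09:51 on Nov 26.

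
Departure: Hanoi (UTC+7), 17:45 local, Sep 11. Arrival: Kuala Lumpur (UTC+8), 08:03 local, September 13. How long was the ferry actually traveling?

Departure in UTC: 17:45 − 7:00 = 10:45 on Sep 11.
Arrival in UTC: 08:03 − 8:00 = 00:03 on Sep 13.
Elapsed = 00:03 − 10:45 (+2 days) = 37 hours 18 minutes.

37 hours 18 minutes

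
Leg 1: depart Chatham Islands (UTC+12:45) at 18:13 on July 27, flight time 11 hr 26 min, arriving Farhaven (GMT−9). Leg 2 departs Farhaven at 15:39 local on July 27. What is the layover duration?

7 hours 45 minutes

Convert departure to UTC: 18:13 − 12:45 = 05:28 UTC on Jul 27.
Add 11 hours and 26 minutes flight time → 16:54 UTC.
Farhaven is UTC−9:00, so local arrival = 16:54 − 9:00 = 07:54 on Jul 27.
Layover = 15:39 − 07:54 = 7 hours 45 minutes.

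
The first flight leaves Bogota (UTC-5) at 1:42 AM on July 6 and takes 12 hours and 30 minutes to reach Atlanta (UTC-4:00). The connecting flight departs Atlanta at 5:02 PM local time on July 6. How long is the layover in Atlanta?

1 hour 50 minutes

Convert departure to UTC: 1:42 AM + 5:00 = 6:42 AM UTC on Jul 6.
Add 12 hours 30 minutes flight time → 7:12 PM UTC.
Atlanta is UTC−4:00, so local arrival = 7:12 PM − 4:00 = 3:12 PM on Jul 6.
Layover = 5:02 PM − 3:12 PM = 1 hour 50 minutes.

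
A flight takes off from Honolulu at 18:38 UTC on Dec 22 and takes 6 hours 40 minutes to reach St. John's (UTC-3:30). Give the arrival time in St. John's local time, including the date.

Departure is given in UTC: 18:38 on Dec 22.
Add 6 hours and 40 minutes → 01:18 UTC (Dec 23).
St. John's is UTC−3:30: 01:18 − 3:30 = 21:48 on Dec 22.

21:48 on December 22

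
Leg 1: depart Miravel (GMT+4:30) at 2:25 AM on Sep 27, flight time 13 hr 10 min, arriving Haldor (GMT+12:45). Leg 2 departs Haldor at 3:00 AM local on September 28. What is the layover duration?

3 hours 10 minutes

Convert departure to UTC: 2:25 AM − 4:30 = 9:55 PM UTC on Sep 26.
Add 13 hours and 10 minutes flight time → 11:05 AM UTC (Sep 27).
Haldor is UTC+12:45, so local arrival = 11:05 AM + 12:45 = 11:50 PM on Sep 27.
Layover = 3:00 AM − 11:50 PM (+1 day) = 3 hours 10 minutes.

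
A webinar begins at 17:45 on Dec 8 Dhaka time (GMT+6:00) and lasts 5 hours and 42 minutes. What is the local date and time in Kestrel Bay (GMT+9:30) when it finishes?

Convert start to UTC: 17:45 − 6:00 = 11:45 UTC on Dec 8.
Add 5 hours 42 minutes duration → 17:27 UTC.
Kestrel Bay is UTC+9:30, so local end time = 17:27 + 9:30 = 02:57 on Dec 9.

02:57 on December 9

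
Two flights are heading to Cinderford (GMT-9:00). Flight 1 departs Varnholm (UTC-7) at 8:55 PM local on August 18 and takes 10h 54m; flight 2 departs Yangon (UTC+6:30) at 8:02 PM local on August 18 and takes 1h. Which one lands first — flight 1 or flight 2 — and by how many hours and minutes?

Flight 1 in UTC: 8:55 PM + 7:00 = 3:55 AM on Aug 19.
+10 hours and 54 minutes → arrive 2:49 PM UTC on Aug 19.
Flight 2 in UTC: 8:02 PM − 6:30 = 1:32 PM on Aug 18.
+1 hour → arrive 2:32 PM UTC on Aug 18.
Flight 2 lands earlier by 24 hours 17 minutes.

the second, by 24 hours 17 minutes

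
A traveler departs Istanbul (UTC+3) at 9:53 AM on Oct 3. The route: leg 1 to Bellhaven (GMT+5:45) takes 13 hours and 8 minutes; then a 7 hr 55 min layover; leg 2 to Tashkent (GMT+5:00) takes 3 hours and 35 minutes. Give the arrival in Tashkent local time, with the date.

12:31 PM on Oct 4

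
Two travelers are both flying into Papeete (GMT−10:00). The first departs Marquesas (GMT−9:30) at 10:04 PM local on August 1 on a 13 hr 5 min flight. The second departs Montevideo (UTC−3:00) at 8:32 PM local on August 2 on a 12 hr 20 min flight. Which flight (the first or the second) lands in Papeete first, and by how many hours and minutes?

the first, by 15 hours 13 minutes

Flight 1 in UTC: 10:04 PM + 9:30 = 7:34 AM on Aug 2.
+13 hours and 5 minutes → arrive 8:39 PM UTC on Aug 2.
Flight 2 in UTC: 8:32 PM + 3:00 = 11:32 PM on Aug 2.
+12 hours 20 minutes → arrive 11:52 AM UTC on Aug 3.
Flight 1 lands earlier by 15 hours 13 minutes.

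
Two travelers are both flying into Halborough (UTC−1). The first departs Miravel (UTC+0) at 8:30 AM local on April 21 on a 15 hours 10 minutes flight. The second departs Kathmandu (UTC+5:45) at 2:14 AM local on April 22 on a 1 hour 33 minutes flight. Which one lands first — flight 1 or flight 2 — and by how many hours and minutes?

Flight 1 departs at 8:30 AM UTC (Apr 21).
+15 hours 10 minutes → arrive 11:40 PM UTC on Apr 21.
Flight 2 in UTC: 2:14 AM − 5:45 = 8:29 PM on Apr 21.
+1 hour and 33 minutes → arrive 10:02 PM UTC on Apr 21.
Flight 2 lands earlier by 1 hour 38 minutes.

the second, by 1 hour 38 minutes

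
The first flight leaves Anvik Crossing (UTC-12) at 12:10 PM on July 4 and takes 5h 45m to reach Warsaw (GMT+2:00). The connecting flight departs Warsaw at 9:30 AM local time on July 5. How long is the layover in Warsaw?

Convert departure to UTC: 12:10 PM + 12:00 = 12:10 AM UTC on Jul 5.
Add 5 hours and 45 minutes flight time → 5:55 AM UTC.
Warsaw is UTC+2:00, so local arrival = 5:55 AM + 2:00 = 7:55 AM on Jul 5.
Layover = 9:30 AM − 7:55 AM = 1 hour 35 minutes.

1 hour 35 minutes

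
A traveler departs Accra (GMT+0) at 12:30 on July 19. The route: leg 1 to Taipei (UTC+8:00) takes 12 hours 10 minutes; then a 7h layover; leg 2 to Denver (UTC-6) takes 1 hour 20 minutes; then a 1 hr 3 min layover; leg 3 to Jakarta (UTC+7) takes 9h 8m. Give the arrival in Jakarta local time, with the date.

02:11 on July 21

Accra is at UTC+0, so departure is already 12:30 UTC on Jul 19.
Add 12 hours 10 minutes leg 1 → 00:40 UTC (Jul 20).
Add 7 hours layover in Taipei → 07:40 UTC.
Add 1 hour and 20 minutes leg 2 → 09:00 UTC.
Add 1 hour 3 minutes layover in Denver → 10:03 UTC.
Add 9 hours and 8 minutes leg 3 → 19:11 UTC.
Jakarta is UTC+7:00, so local arrival = 19:11 + 7:00 = 02:11 on Jul 21.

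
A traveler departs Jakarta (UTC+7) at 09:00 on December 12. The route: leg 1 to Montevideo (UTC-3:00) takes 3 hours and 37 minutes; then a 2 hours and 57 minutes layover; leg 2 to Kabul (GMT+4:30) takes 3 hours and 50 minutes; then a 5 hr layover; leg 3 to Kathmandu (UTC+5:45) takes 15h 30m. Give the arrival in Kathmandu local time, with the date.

14:39 on December 13

Convert departure to UTC: 09:00 − 7:00 = 02:00 UTC on Dec 12.
Add 3 hours and 37 minutes leg 1 → 05:37 UTC.
Add 2 hours and 57 minutes layover in Montevideo → 08:34 UTC.
Add 3 hours and 50 minutes leg 2 → 12:24 UTC.
Add 5 hours layover in Kabul → 17:24 UTC.
Add 15 hours 30 minutes leg 3 → 08:54 UTC (Dec 13).
Kathmandu is UTC+5:45, so local arrival = 08:54 + 5:45 = 14:39 on Dec 13.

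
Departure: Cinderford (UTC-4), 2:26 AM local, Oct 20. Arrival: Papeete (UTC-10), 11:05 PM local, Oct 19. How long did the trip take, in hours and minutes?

2 hours 39 minutes

Departure in UTC: 2:26 AM + 4:00 = 6:26 AM on Oct 20.
Arrival in UTC: 11:05 PM + 10:00 = 9:05 AM on Oct 20.
Elapsed = 9:05 AM − 6:26 AM = 2 hours 39 minutes.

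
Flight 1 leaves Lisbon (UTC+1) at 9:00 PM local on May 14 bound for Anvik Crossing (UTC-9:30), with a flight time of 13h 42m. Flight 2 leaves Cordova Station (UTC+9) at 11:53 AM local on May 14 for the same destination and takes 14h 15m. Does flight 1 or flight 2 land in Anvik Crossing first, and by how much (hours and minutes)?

the second, by 16 hours 34 minutes

Flight 1 in UTC: 9:00 PM − 1:00 = 8:00 PM on May 14.
+13 hours and 42 minutes → arrive 9:42 AM UTC on May 15.
Flight 2 in UTC: 11:53 AM − 9:00 = 2:53 AM on May 14.
+14 hours 15 minutes → arrive 5:08 PM UTC on May 14.
Flight 2 lands earlier by 16 hours 34 minutes.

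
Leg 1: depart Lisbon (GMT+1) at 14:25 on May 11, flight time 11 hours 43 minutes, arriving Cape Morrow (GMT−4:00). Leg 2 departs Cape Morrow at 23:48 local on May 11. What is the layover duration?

Convert departure to UTC: 14:25 − 1:00 = 13:25 UTC on May 11.
Add 11 hours 43 minutes flight time → 01:08 UTC (May 12).
Cape Morrow is UTC−4:00, so local arrival = 01:08 − 4:00 = 21:08 on May 11.
Layover = 23:48 − 21:08 = 2 hours 40 minutes.

2 hours 40 minutes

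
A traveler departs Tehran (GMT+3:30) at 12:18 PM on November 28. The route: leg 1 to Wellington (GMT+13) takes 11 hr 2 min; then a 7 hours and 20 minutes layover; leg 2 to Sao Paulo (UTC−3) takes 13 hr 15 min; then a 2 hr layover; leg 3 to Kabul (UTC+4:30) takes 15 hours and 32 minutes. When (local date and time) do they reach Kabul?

Convert departure to UTC: 12:18 PM − 3:30 = 8:48 AM UTC on Nov 28.
Add 11 hours and 2 minutes leg 1 → 7:50 PM UTC.
Add 7 hours 20 minutes layover in Wellington → 3:10 AM UTC (Nov 29).
Add 13 hours and 15 minutes leg 2 → 4:25 PM UTC.
Add 2 hours layover in Sao Paulo → 6:25 PM UTC.
Add 15 hours and 32 minutes leg 3 → 9:57 AM UTC (Nov 30).
Kabul is UTC+4:30, so local arrival = 9:57 AM + 4:30 = 2:27 PM on Nov 30.

2:27 PM on Nov 30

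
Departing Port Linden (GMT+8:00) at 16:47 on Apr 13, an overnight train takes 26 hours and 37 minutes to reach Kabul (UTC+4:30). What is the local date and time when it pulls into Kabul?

Convert departure to UTC: 16:47 − 8:00 = 08:47 UTC on Apr 13.
Add 26 hours and 37 minutes travel time → 11:24 UTC (Apr 14).
Kabul is UTC+4:30, so local arrival = 11:24 + 4:30 = 15:54 on Apr 14.

15:54 on April 14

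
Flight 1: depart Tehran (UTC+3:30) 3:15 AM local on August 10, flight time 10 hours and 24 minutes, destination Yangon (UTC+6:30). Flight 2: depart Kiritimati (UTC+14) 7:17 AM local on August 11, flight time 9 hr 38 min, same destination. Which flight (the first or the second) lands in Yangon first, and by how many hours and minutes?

the first, by 16 hours 46 minutes

Flight 1 in UTC: 3:15 AM − 3:30 = 11:45 PM on Aug 9.
+10 hours and 24 minutes → arrive 10:09 AM UTC on Aug 10.
Flight 2 in UTC: 7:17 AM − 14:00 = 5:17 PM on Aug 10.
+9 hours 38 minutes → arrive 2:55 AM UTC on Aug 11.
Flight 1 lands earlier by 16 hours 46 minutes.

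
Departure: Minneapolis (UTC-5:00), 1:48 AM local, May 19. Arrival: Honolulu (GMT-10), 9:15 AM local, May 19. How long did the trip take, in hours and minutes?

Departure in UTC: 1:48 AM + 5:00 = 6:48 AM on May 19.
Arrival in UTC: 9:15 AM + 10:00 = 7:15 PM on May 19.
Elapsed = 7:15 PM − 6:48 AM = 12 hours 27 minutes.

12 hours 27 minutes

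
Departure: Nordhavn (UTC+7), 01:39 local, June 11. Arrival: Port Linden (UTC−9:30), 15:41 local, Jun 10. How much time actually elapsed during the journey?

6 hours 32 minutes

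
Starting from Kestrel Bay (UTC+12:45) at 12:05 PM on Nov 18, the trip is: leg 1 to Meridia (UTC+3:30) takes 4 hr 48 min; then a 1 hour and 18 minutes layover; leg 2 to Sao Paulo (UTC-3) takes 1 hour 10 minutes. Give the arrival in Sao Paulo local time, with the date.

3:36 AM on November 18

Convert departure to UTC: 12:05 PM − 12:45 = 11:20 PM UTC on Nov 17.
Add 4 hours and 48 minutes leg 1 → 4:08 AM UTC (Nov 18).
Add 1 hour 18 minutes layover in Meridia → 5:26 AM UTC.
Add 1 hour and 10 minutes leg 2 → 6:36 AM UTC.
Sao Paulo is UTC−3:00, so local arrival = 6:36 AM − 3:00 = 3:36 AM on Nov 18.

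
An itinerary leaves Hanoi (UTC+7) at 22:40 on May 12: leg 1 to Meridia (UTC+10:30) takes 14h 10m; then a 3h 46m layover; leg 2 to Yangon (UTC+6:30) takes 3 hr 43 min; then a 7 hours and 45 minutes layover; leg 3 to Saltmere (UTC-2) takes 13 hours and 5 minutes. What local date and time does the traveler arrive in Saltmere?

Convert departure to UTC: 22:40 − 7:00 = 15:40 UTC on May 12.
Add 14 hours 10 minutes leg 1 → 05:50 UTC (May 13).
Add 3 hours 46 minutes layover in Meridia → 09:36 UTC.
Add 3 hours 43 minutes leg 2 → 13:19 UTC.
Add 7 hours and 45 minutes layover in Yangon → 21:04 UTC.
Add 13 hours and 5 minutes leg 3 → 10:09 UTC (May 14).
Saltmere is UTC−2:00, so local arrival = 10:09 − 2:00 = 08:09 on May 14.

08:09 on May 14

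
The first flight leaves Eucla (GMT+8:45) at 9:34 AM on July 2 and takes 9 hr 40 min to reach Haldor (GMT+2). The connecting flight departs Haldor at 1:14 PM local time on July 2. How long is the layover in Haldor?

45 minutes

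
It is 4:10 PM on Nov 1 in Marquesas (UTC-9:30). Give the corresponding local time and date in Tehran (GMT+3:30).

In UTC: 4:10 PM + 9:30 = 1:40 AM on Nov 2.
Tehran is UTC+3:30: 1:40 AM + 3:30 = 5:10 AM on Nov 2.

5:10 AM on November 2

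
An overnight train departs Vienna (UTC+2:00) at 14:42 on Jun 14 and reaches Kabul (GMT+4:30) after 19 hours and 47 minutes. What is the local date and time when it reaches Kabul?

Convert departure to UTC: 14:42 − 2:00 = 12:42 UTC on Jun 14.
Add 19 hours 47 minutes travel time → 08:29 UTC (Jun 15).
Kabul is UTC+4:30, so local arrival = 08:29 + 4:30 = 12:59 on Jun 15.

12:59 on June 15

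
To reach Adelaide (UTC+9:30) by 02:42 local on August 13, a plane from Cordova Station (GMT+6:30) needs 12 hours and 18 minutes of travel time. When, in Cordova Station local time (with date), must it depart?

Target arrival in UTC: 02:42 − 9:30 = 17:12 on Aug 12.
Subtract 12 hours and 18 minutes → departure 04:54 UTC on Aug 12.
Cordova Station is UTC+6:30: 04:54 + 6:30 = 11:24 on Aug 12.

11:24 on Aug 12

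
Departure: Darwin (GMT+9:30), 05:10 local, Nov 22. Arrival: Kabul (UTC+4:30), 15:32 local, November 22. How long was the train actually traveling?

15 hours 22 minutes

Kabul is 5:00 behind Darwin.
Clock-face elapsed time (ignoring zones) is 10 hours 22 minutes.
Actual elapsed = 10 hours 22 minutes + 5:00 = 15 hours 22 minutes.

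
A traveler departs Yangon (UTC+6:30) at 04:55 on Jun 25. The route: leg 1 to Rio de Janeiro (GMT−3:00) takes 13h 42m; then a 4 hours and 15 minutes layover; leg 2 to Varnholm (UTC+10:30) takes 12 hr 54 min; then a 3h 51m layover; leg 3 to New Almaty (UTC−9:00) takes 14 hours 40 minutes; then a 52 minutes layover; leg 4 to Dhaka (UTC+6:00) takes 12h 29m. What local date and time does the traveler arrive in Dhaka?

19:08 on June 27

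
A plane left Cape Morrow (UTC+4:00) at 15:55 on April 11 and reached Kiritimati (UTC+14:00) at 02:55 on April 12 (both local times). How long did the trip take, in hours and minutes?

1 hour

Departure in UTC: 15:55 − 4:00 = 11:55 on Apr 11.
Arrival in UTC: 02:55 − 14:00 = 12:55 on Apr 11.
Elapsed = 12:55 − 11:55 = 1 hour.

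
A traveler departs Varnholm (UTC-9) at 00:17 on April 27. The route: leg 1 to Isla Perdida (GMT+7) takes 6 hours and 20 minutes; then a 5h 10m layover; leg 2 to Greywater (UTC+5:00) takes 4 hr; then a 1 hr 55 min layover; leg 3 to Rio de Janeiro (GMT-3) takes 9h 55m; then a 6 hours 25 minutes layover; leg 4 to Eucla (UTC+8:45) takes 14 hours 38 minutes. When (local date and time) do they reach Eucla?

Convert departure to UTC: 00:17 + 9:00 = 09:17 UTC on Apr 27.
Add 6 hours 20 minutes leg 1 → 15:37 UTC.
Add 5 hours 10 minutes layover in Isla Perdida → 20:47 UTC.
Add 4 hours leg 2 → 00:47 UTC (Apr 28).
Add 1 hour and 55 minutes layover in Greywater → 02:42 UTC.
Add 9 hours 55 minutes leg 3 → 12:37 UTC.
Add 6 hours 25 minutes layover in Rio de Janeiro → 19:02 UTC.
Add 14 hours and 38 minutes leg 4 → 09:40 UTC (Apr 29).
Eucla is UTC+8:45, so local arrival = 09:40 + 8:45 = 18:25 on Apr 29.

18:25 on Apr 29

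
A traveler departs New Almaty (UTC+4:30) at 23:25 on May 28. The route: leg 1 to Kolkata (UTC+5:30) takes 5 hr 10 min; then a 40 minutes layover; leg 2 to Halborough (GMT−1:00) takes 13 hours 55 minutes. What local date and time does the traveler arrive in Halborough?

13:40 on May 29

Convert departure to UTC: 23:25 − 4:30 = 18:55 UTC on May 28.
Add 5 hours and 10 minutes leg 1 → 00:05 UTC (May 29).
Add 40 minutes layover in Kolkata → 00:45 UTC.
Add 13 hours 55 minutes leg 2 → 14:40 UTC.
Halborough is UTC−1:00, so local arrival = 14:40 − 1:00 = 13:40 on May 29.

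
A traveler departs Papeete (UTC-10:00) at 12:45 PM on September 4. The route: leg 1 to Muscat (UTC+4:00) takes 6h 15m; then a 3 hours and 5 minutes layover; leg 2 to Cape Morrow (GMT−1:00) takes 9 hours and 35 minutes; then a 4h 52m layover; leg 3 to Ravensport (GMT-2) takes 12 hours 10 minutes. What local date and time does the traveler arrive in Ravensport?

8:42 AM on Sep 6

Convert departure to UTC: 12:45 PM + 10:00 = 10:45 PM UTC on Sep 4.
Add 6 hours 15 minutes leg 1 → 5:00 AM UTC (Sep 5).
Add 3 hours and 5 minutes layover in Muscat → 8:05 AM UTC.
Add 9 hours and 35 minutes leg 2 → 5:40 PM UTC.
Add 4 hours and 52 minutes layover in Cape Morrow → 10:32 PM UTC.
Add 12 hours and 10 minutes leg 3 → 10:42 AM UTC (Sep 6).
Ravensport is UTC−2:00, so local arrival = 10:42 AM − 2:00 = 8:42 AM on Sep 6.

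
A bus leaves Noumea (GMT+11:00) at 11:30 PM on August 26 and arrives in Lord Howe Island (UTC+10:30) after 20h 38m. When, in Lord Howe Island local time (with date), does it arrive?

Convert departure to UTC: 11:30 PM − 11:00 = 12:30 PM UTC on Aug 26.
Add 20 hours and 38 minutes travel time → 9:08 AM UTC (Aug 27).
Lord Howe Island is UTC+10:30, so local arrival = 9:08 AM + 10:30 = 7:38 PM on Aug 27.

7:38 PM on August 27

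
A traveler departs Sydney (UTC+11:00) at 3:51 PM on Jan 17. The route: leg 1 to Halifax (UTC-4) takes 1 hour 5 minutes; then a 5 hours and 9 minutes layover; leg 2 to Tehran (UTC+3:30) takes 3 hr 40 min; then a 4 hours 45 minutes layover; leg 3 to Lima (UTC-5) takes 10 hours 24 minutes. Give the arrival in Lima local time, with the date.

Convert departure to UTC: 3:51 PM − 11:00 = 4:51 AM UTC on Jan 17.
Add 1 hour and 5 minutes leg 1 → 5:56 AM UTC.
Add 5 hours and 9 minutes layover in Halifax → 11:05 AM UTC.
Add 3 hours and 40 minutes leg 2 → 2:45 PM UTC.
Add 4 hours 45 minutes layover in Tehran → 7:30 PM UTC.
Add 10 hours and 24 minutes leg 3 → 5:54 AM UTC (Jan 18).
Lima is UTC−5:00, so local arrival = 5:54 AM − 5:00 = 12:54 AM on Jan 18.

12:54 AM on January 18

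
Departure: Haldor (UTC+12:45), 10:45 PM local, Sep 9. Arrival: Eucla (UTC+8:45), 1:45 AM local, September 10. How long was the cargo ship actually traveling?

7 hours

Eucla is 4:00 behind Haldor.
Clock-face elapsed time (ignoring zones) is 3 hours.
Actual elapsed = 3 hours + 4:00 = 7 hours.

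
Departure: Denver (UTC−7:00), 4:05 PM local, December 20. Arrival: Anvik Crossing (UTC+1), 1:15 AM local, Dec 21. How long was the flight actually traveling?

1 hour 10 minutes

Departure in UTC: 4:05 PM + 7:00 = 11:05 PM on Dec 20.
Arrival in UTC: 1:15 AM − 1:00 = 12:15 AM on Dec 21.
Elapsed = 12:15 AM − 11:05 PM (+1 day) = 1 hour 10 minutes.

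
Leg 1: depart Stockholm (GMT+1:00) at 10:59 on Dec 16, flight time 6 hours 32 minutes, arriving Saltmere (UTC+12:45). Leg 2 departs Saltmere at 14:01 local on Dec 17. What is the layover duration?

8 hours 45 minutes

Convert departure to UTC: 10:59 − 1:00 = 09:59 UTC on Dec 16.
Add 6 hours 32 minutes flight time → 16:31 UTC.
Saltmere is UTC+12:45, so local arrival = 16:31 + 12:45 = 05:16 on Dec 17.
Layover = 14:01 − 05:16 = 8 hours 45 minutes.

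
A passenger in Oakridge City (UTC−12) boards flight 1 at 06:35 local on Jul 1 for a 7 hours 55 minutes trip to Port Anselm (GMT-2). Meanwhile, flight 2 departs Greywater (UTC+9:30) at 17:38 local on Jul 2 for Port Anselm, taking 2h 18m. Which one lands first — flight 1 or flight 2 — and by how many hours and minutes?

the first, by 7 hours 56 minutes

Flight 1 in UTC: 06:35 + 12:00 = 18:35 on Jul 1.
+7 hours and 55 minutes → arrive 02:30 UTC on Jul 2.
Flight 2 in UTC: 17:38 − 9:30 = 08:08 on Jul 2.
+2 hours and 18 minutes → arrive 10:26 UTC on Jul 2.
Flight 1 lands earlier by 7 hours 56 minutes.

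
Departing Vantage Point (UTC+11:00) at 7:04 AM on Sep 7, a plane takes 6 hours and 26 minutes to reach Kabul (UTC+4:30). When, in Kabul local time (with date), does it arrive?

7:00 AM on Sep 7

Convert departure to UTC: 7:04 AM − 11:00 = 8:04 PM UTC on Sep 6.
Add 6 hours and 26 minutes travel time → 2:30 AM UTC (Sep 7).
Kabul is UTC+4:30, so local arrival = 2:30 AM + 4:30 = 7:00 AM on Sep 7.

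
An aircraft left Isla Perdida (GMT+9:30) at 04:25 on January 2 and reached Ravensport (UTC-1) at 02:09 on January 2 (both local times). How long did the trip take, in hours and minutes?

Departure in UTC: 04:25 − 9:30 = 18:55 on Jan 1.
Arrival in UTC: 02:09 + 1:00 = 03:09 on Jan 2.
Elapsed = 03:09 − 18:55 (+1 day) = 8 hours 14 minutes.

8 hours 14 minutes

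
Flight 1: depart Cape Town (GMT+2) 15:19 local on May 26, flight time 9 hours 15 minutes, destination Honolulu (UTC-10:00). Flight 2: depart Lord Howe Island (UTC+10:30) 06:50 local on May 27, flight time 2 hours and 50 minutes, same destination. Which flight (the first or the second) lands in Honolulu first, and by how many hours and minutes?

the first, by 36 minutes

Flight 1 in UTC: 15:19 − 2:00 = 13:19 on May 26.
+9 hours 15 minutes → arrive 22:34 UTC on May 26.
Flight 2 in UTC: 06:50 − 10:30 = 20:20 on May 26.
+2 hours 50 minutes → arrive 23:10 UTC on May 26.
Flight 1 lands earlier by 36 minutes.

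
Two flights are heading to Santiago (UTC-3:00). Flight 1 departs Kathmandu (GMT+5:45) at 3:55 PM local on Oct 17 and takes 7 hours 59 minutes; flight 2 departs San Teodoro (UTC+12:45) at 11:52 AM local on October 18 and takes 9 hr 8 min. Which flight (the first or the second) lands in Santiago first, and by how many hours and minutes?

Flight 1 in UTC: 3:55 PM − 5:45 = 10:10 AM on Oct 17.
+7 hours and 59 minutes → arrive 6:09 PM UTC on Oct 17.
Flight 2 in UTC: 11:52 AM − 12:45 = 11:07 PM on Oct 17.
+9 hours 8 minutes → arrive 8:15 AM UTC on Oct 18.
Flight 1 lands earlier by 14 hours 6 minutes.

the first, by 14 hours 6 minutes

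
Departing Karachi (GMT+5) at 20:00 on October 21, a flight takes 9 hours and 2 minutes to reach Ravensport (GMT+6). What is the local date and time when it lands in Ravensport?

Convert departure to UTC: 20:00 − 5:00 = 15:00 UTC on Oct 21.
Add 9 hours 2 minutes travel time → 00:02 UTC (Oct 22).
Ravensport is UTC+6:00, so local arrival = 00:02 + 6:00 = 06:02 on Oct 22.

06:02 on October 22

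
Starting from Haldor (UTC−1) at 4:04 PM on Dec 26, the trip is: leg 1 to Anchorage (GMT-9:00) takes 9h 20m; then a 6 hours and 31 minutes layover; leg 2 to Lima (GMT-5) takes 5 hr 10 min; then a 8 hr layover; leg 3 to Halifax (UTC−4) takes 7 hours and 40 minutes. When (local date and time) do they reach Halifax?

1:45 AM on December 28

Convert departure to UTC: 4:04 PM + 1:00 = 5:04 PM UTC on Dec 26.
Add 9 hours and 20 minutes leg 1 → 2:24 AM UTC (Dec 27).
Add 6 hours and 31 minutes layover in Anchorage → 8:55 AM UTC.
Add 5 hours 10 minutes leg 2 → 2:05 PM UTC.
Add 8 hours layover in Lima → 10:05 PM UTC.
Add 7 hours and 40 minutes leg 3 → 5:45 AM UTC (Dec 28).
Halifax is UTC−4:00, so local arrival = 5:45 AM − 4:00 = 1:45 AM on Dec 28.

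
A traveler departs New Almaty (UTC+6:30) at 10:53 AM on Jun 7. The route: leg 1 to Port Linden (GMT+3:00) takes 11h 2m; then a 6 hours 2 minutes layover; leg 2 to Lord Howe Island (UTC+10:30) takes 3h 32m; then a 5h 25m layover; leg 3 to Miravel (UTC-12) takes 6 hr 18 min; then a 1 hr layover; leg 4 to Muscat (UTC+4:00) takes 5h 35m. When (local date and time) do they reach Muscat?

Convert departure to UTC: 10:53 AM − 6:30 = 4:23 AM UTC on Jun 7.
Add 11 hours and 2 minutes leg 1 → 3:25 PM UTC.
Add 6 hours and 2 minutes layover in Port Linden → 9:27 PM UTC.
Add 3 hours 32 minutes leg 2 → 12:59 AM UTC (Jun 8).
Add 5 hours and 25 minutes layover in Lord Howe Island → 6:24 AM UTC.
Add 6 hours 18 minutes leg 3 → 12:42 PM UTC.
Add 1 hour layover in Miravel → 1:42 PM UTC.
Add 5 hours and 35 minutes leg 4 → 7:17 PM UTC.
Muscat is UTC+4:00, so local arrival = 7:17 PM + 4:00 = 11:17 PM on Jun 8.

11:17 PM on Jun 8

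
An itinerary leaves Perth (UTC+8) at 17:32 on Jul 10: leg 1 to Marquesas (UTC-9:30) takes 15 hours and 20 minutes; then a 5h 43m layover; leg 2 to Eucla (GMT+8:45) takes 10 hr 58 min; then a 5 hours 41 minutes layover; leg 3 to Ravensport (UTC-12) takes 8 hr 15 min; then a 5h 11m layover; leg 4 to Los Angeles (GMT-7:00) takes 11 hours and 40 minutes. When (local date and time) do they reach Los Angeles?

17:20 on July 12

Convert departure to UTC: 17:32 − 8:00 = 09:32 UTC on Jul 10.
Add 15 hours 20 minutes leg 1 → 00:52 UTC (Jul 11).
Add 5 hours 43 minutes layover in Marquesas → 06:35 UTC.
Add 10 hours and 58 minutes leg 2 → 17:33 UTC.
Add 5 hours and 41 minutes layover in Eucla → 23:14 UTC.
Add 8 hours and 15 minutes leg 3 → 07:29 UTC (Jul 12).
Add 5 hours 11 minutes layover in Ravensport → 12:40 UTC.
Add 11 hours 40 minutes leg 4 → 00:20 UTC (Jul 13).
Los Angeles is UTC−7:00, so local arrival = 00:20 − 7:00 = 17:20 on Jul 12.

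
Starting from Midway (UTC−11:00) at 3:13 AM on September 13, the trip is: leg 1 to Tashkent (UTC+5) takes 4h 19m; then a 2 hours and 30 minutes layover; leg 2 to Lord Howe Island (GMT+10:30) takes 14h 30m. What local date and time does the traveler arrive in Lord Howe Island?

Convert departure to UTC: 3:13 AM + 11:00 = 2:13 PM UTC on Sep 13.
Add 4 hours 19 minutes leg 1 → 6:32 PM UTC.
Add 2 hours and 30 minutes layover in Tashkent → 9:02 PM UTC.
Add 14 hours 30 minutes leg 2 → 11:32 AM UTC (Sep 14).
Lord Howe Island is UTC+10:30, so local arrival = 11:32 AM + 10:30 = 10:02 PM on Sep 14.

10:02 PM on September 14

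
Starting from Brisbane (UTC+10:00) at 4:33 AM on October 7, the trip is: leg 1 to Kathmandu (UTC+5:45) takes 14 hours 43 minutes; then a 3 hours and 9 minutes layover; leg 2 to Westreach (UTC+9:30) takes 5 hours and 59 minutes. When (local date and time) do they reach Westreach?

3:54 AM on October 8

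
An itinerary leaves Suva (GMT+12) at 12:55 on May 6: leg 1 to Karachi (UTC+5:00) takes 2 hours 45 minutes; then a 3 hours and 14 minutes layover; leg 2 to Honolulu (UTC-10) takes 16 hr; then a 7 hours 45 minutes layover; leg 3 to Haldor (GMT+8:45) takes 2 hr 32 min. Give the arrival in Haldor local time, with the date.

Convert departure to UTC: 12:55 − 12:00 = 00:55 UTC on May 6.
Add 2 hours and 45 minutes leg 1 → 03:40 UTC.
Add 3 hours and 14 minutes layover in Karachi → 06:54 UTC.
Add 16 hours leg 2 → 22:54 UTC.
Add 7 hours and 45 minutes layover in Honolulu → 06:39 UTC (May 7).
Add 2 hours 32 minutes leg 3 → 09:11 UTC.
Haldor is UTC+8:45, so local arrival = 09:11 + 8:45 = 17:56 on May 7.

17:56 on May 7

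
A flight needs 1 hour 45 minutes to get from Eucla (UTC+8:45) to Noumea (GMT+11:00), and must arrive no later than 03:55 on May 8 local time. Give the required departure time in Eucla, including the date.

23:55 on May 7

Target arrival in UTC: 03:55 − 11:00 = 16:55 on May 7.
Subtract 1 hour and 45 minutes → departure 15:10 UTC on May 7.
Eucla is UTC+8:45: 15:10 + 8:45 = 23:55 on May 7.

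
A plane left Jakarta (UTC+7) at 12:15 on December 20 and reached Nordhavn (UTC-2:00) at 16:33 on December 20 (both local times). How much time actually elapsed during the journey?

Nordhavn is 9:00 behind Jakarta.
Clock-face elapsed time (ignoring zones) is 4 hours 18 minutes.
Actual elapsed = 4 hours 18 minutes + 9:00 = 13 hours 18 minutes.

13 hours 18 minutes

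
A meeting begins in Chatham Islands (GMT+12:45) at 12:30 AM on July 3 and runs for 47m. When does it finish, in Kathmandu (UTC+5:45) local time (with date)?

Convert start to UTC: 12:30 AM − 12:45 = 11:45 AM UTC on Jul 2.
Add 47 minutes duration → 12:32 PM UTC.
Kathmandu is UTC+5:45, so local end time = 12:32 PM + 5:45 = 6:17 PM on Jul 2.

6:17 PM on Jul 2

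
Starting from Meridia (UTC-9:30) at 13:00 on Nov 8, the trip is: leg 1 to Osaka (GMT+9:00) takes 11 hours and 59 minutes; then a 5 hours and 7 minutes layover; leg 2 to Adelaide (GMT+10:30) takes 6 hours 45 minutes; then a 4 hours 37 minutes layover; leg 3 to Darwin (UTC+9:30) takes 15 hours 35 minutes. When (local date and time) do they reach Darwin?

Convert departure to UTC: 13:00 + 9:30 = 22:30 UTC on Nov 8.
Add 11 hours and 59 minutes leg 1 → 10:29 UTC (Nov 9).
Add 5 hours and 7 minutes layover in Osaka → 15:36 UTC.
Add 6 hours and 45 minutes leg 2 → 22:21 UTC.
Add 4 hours 37 minutes layover in Adelaide → 02:58 UTC (Nov 10).
Add 15 hours 35 minutes leg 3 → 18:33 UTC.
Darwin is UTC+9:30, so local arrival = 18:33 + 9:30 = 04:03 on Nov 11.

04:03 on November 11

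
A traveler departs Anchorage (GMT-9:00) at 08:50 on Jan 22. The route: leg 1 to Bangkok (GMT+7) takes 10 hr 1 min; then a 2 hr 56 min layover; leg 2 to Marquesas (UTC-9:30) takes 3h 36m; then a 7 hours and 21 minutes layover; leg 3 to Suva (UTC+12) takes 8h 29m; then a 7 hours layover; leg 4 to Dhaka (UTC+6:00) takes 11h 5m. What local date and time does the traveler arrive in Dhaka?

Convert departure to UTC: 08:50 + 9:00 = 17:50 UTC on Jan 22.
Add 10 hours 1 minute leg 1 → 03:51 UTC (Jan 23).
Add 2 hours 56 minutes layover in Bangkok → 06:47 UTC.
Add 3 hours 36 minutes leg 2 → 10:23 UTC.
Add 7 hours and 21 minutes layover in Marquesas → 17:44 UTC.
Add 8 hours and 29 minutes leg 3 → 02:13 UTC (Jan 24).
Add 7 hours layover in Suva → 09:13 UTC.
Add 11 hours and 5 minutes leg 4 → 20:18 UTC.
Dhaka is UTC+6:00, so local arrival = 20:18 + 6:00 = 02:18 on Jan 25.

02:18 on January 25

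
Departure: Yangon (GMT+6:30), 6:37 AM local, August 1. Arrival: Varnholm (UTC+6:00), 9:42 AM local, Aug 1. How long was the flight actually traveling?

Departure in UTC: 6:37 AM − 6:30 = 12:07 AM on Aug 1.
Arrival in UTC: 9:42 AM − 6:00 = 3:42 AM on Aug 1.
Elapsed = 3:42 AM − 12:07 AM = 3 hours 35 minutes.

3 hours 35 minutes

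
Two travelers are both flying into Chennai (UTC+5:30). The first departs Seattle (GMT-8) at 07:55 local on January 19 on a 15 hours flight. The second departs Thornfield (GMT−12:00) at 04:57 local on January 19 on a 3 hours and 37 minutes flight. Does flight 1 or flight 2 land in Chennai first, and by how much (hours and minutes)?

Flight 1 in UTC: 07:55 + 8:00 = 15:55 on Jan 19.
+15 hours → arrive 06:55 UTC on Jan 20.
Flight 2 in UTC: 04:57 + 12:00 = 16:57 on Jan 19.
+3 hours 37 minutes → arrive 20:34 UTC on Jan 19.
Flight 2 lands earlier by 10 hours 21 minutes.

the second, by 10 hours 21 minutes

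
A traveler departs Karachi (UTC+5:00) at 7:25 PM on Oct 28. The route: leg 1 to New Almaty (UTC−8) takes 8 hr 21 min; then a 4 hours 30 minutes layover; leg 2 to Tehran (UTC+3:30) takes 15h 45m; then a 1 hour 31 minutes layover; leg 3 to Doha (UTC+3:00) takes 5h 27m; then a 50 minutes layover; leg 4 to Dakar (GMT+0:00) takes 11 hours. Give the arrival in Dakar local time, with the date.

1:49 PM on October 30

Convert departure to UTC: 7:25 PM − 5:00 = 2:25 PM UTC on Oct 28.
Add 8 hours 21 minutes leg 1 → 10:46 PM UTC.
Add 4 hours and 30 minutes layover in New Almaty → 3:16 AM UTC (Oct 29).
Add 15 hours 45 minutes leg 2 → 7:01 PM UTC.
Add 1 hour 31 minutes layover in Tehran → 8:32 PM UTC.
Add 5 hours 27 minutes leg 3 → 1:59 AM UTC (Oct 30).
Add 50 minutes layover in Doha → 2:49 AM UTC.
Add 11 hours leg 4 → 1:49 PM UTC.
Dakar is UTC+0, so local arrival is the same: 1:49 PM on Oct 30.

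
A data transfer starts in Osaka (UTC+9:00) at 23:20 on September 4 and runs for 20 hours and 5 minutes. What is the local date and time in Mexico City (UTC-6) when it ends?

Convert start to UTC: 23:20 − 9:00 = 14:20 UTC on Sep 4.
Add 20 hours 5 minutes duration → 10:25 UTC (Sep 5).
Mexico City is UTC−6:00, so local end time = 10:25 − 6:00 = 04:25 on Sep 5.

04:25 on September 5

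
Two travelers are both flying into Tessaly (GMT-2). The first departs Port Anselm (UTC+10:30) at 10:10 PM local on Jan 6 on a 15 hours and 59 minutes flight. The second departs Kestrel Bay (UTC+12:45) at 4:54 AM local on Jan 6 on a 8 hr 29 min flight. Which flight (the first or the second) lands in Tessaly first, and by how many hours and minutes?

the second, by 27 hours 1 minute

Flight 1 in UTC: 10:10 PM − 10:30 = 11:40 AM on Jan 6.
+15 hours 59 minutes → arrive 3:39 AM UTC on Jan 7.
Flight 2 in UTC: 4:54 AM − 12:45 = 4:09 PM on Jan 5.
+8 hours and 29 minutes → arrive 12:38 AM UTC on Jan 6.
Flight 2 lands earlier by 27 hours 1 minute.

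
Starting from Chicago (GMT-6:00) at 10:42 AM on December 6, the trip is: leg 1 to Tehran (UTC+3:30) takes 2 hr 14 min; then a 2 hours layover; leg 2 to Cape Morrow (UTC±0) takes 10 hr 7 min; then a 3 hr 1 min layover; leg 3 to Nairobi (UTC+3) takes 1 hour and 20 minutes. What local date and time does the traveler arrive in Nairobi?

Convert departure to UTC: 10:42 AM + 6:00 = 4:42 PM UTC on Dec 6.
Add 2 hours and 14 minutes leg 1 → 6:56 PM UTC.
Add 2 hours layover in Tehran → 8:56 PM UTC.
Add 10 hours and 7 minutes leg 2 → 7:03 AM UTC (Dec 7).
Add 3 hours and 1 minute layover in Cape Morrow → 10:04 AM UTC.
Add 1 hour and 20 minutes leg 3 → 11:24 AM UTC.
Nairobi is UTC+3:00, so local arrival = 11:24 AM + 3:00 = 2:24 PM on Dec 7.

2:24 PM on December 7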